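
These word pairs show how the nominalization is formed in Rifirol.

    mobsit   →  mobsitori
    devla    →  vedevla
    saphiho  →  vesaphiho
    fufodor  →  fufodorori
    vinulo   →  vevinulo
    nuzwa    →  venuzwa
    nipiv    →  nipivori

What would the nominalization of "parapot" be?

parapotori

"parapot" ends in a consonant. The stems ending in a consonant (nipiv → nipivori, mobsit → mobsitori, fufodor → fufodorori) add -ori.
The other pattern: stems ending in a vowel add the prefix ve-.
So parapot → parapotori.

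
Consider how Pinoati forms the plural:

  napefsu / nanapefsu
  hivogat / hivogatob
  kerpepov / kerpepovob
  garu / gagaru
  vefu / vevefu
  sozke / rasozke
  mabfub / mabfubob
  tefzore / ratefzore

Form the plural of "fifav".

fifavob

garu and mabfub both have last vowel 'u' yet inflect differently (gagaru, mabfubob), so the last vowel is not what conditions the rule; the final letter is.
"fifav" ends in -v. The one such stem in the data (kerpepov → kerpepovob) adds -ob, so the same rule applies.
So fifav → fifavob.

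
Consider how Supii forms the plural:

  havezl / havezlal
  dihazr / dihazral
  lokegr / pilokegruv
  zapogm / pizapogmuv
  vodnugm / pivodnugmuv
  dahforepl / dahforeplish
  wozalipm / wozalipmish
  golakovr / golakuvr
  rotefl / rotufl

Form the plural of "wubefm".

wubufm

dihazr and lokegr both end in -r yet inflect differently (dihazral, pilokegruv), so the final letter is not what conditions the rule; the second-to-last letter is.
"wubefm" has second-to-last letter 'f'. The one such stem in the data (rotefl → rotufl) changes the last vowel to 'u' (as does golakovr), so the same rule applies.
The other patterns: stems whose second-to-last letter is 'z' add -al; stems whose second-to-last letter is 'g' add pi- … -uv around the stem; stems whose second-to-last letter is 'p' add -ish.
So wubefm → wubufm.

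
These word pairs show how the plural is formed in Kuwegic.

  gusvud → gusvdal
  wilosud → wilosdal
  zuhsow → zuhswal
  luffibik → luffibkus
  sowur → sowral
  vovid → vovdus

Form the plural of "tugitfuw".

vovid and wilosud both end in -d yet inflect differently (vovdus, wilosdal), so the final letter is not what conditions the rule; the last vowel is.
"tugitfuw" has last vowel 'u'. The stems whose last vowel is 'u' (wilosud → wilosdal, sowur → sowral, gusvud → gusvdal) delete the last vowel and add -al.
The other pattern: stems whose last vowel is 'i' delete the last vowel and add -us.
So tugitfuw → tugitfwal.

tugitfwal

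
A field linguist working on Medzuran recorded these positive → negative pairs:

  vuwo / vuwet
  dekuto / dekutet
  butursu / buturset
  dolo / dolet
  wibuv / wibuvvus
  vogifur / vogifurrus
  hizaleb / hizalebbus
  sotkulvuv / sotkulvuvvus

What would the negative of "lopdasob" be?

butursu and wibuv both have last vowel 'u' yet inflect differently (buturset, wibuvvus), so the last vowel is not what conditions the rule; whether the stem ends in a vowel or a consonant is.
"lopdasob" ends in a consonant. The stems ending in a consonant (wibuv → wibuvvus, vogifur → vogifurrus, hizaleb → hizalebbus) double the final consonant and add -us.
The other pattern: stems ending in a vowel drop the final letter and add -et.
So lopdasob → lopdasobbus.

lopdasobbus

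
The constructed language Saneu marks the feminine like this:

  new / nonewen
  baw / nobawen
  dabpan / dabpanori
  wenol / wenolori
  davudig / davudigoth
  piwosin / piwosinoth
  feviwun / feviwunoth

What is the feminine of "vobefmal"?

dabpan and piwosin both end in -n yet inflect differently (dabpanori, piwosinoth), so the final letter is not what conditions the rule; the number of vowels is.
"vobefmal" has 3 vowels. The stems with 3 vowels (davudig → davudigoth, piwosin → piwosinoth, feviwun → feviwunoth) add -oth.
The other patterns: stems with 1 vowel add no- … -en around the stem; stems with 2 vowels add -ori.
So vobefmal → vobefmaloth.

vobefmaloth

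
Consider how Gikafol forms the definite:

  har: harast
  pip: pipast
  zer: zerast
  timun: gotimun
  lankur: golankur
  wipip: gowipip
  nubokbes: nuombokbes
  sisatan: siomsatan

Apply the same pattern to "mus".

musast

har and lankur both end in -r yet inflect differently (harast, golankur), so the final letter is not what conditions the rule; the number of vowels is.
"mus" has 1 vowel. The stems with 1 vowel (har → harast, pip → pipast, zer → zerast) add -ast.
The other patterns: stems with 2 vowels add the prefix go-; stems with 3 vowels insert -om- after the first vowel.
So mus → musast.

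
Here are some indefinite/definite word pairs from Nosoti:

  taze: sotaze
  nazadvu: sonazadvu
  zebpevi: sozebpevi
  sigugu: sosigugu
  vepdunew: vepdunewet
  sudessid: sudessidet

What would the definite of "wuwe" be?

vepdunew and taze both have last vowel 'e' yet inflect differently (vepdunewet, sotaze), so the last vowel is not what conditions the rule; whether the stem ends in a vowel or a consonant is.
"wuwe" ends in a vowel. The stems ending in a vowel (taze → sotaze, nazadvu → sonazadvu, sigugu → sosigugu) add the prefix so-.
So wuwe → sowuwe.

sowuwe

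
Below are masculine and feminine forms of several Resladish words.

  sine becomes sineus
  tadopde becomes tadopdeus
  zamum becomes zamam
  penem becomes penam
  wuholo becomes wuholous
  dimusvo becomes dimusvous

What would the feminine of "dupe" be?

sine and penem both have last vowel 'e' yet inflect differently (sineus, penam), so the last vowel is not what conditions the rule; whether the stem ends in a vowel or a consonant is.
"dupe" ends in a vowel. The stems ending in a vowel (sine → sineus, wuholo → wuholous, tadopde → tadopdeus) add -us.
The other pattern: stems ending in a consonant change the last vowel to 'a'.
So dupe → dupeus.

dupeus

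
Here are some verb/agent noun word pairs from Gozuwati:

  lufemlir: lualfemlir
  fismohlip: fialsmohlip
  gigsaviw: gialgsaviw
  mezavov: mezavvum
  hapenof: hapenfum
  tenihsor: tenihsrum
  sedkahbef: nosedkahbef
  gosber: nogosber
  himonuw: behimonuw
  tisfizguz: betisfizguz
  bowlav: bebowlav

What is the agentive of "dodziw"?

doaldziw

lufemlir and tenihsor both end in -r yet inflect differently (lualfemlir, tenihsrum), so the final letter is not what conditions the rule; the last vowel is.
"dodziw" has last vowel 'i'. The stems whose last vowel is 'i' (lufemlir → lualfemlir, fismohlip → fialsmohlip, gigsaviw → gialgsaviw) insert -al- after the first vowel.
The other patterns: stems whose last vowel is 'o' delete the last vowel and add -um; stems whose last vowel is 'e' add the prefix no-; stems whose last vowel is 'a' or 'u' add the prefix be-.
So dodziw → doaldziw.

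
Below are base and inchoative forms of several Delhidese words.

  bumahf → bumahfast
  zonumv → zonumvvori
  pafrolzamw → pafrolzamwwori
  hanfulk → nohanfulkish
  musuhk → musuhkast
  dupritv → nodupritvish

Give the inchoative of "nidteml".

nidtemllori

musuhk and hanfulk both end in -k yet inflect differently (musuhkast, nohanfulkish), so the final letter is not what conditions the rule; the second-to-last letter is.
"nidteml" has second-to-last letter 'm'. The stems whose second-to-last letter is 'm' (zonumv → zonumvvori, pafrolzamw → pafrolzamwwori) double the final consonant and add -ori.
So nidteml → nidtemllori.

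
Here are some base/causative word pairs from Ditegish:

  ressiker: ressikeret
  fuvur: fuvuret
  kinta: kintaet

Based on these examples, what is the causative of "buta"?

butaet

Every pair shown (ressiker → ressikeret, fuvur → fuvuret, kinta → kintaet) follows the same rule: add -et.
So buta → butaet.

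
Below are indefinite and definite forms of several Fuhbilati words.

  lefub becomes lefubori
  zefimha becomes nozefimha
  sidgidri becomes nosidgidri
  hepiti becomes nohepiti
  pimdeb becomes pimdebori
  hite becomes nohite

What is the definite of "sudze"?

nosudze

hite and pimdeb both have last vowel 'e' yet inflect differently (nohite, pimdebori), so the last vowel is not what conditions the rule; whether the stem ends in a vowel or a consonant is.
"sudze" ends in a vowel. The stems ending in a vowel (hepiti → nohepiti, sidgidri → nosidgidri, hite → nohite) add the prefix no-.
So sudze → nosudze.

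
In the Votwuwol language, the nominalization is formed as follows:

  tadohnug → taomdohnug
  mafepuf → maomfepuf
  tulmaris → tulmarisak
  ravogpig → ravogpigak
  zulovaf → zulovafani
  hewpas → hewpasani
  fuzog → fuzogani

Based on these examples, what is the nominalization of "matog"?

matogani

tadohnug and ravogpig both end in -g yet inflect differently (taomdohnug, ravogpigak), so the final letter is not what conditions the rule; the last vowel is.
"matog" has last vowel 'o'. The one such stem in the data (fuzog → fuzogani) adds -ani, so the same rule applies.
The other patterns: stems whose last vowel is 'u' insert -om- after the first vowel; stems whose last vowel is 'i' add -ak.
So matog → matogani.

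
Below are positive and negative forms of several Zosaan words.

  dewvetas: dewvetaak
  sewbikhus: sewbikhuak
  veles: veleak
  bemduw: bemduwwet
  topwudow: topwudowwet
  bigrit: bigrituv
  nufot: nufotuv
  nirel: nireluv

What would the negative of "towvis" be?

sewbikhus and bemduw both have last vowel 'u' yet inflect differently (sewbikhuak, bemduwwet), so the last vowel is not what conditions the rule; the final letter is.
"towvis" ends in -s. The stems ending in -s (dewvetas → dewvetaak, sewbikhus → sewbikhuak, veles → veleak) drop the final letter and add -ak.
So towvis → towviak.

towviak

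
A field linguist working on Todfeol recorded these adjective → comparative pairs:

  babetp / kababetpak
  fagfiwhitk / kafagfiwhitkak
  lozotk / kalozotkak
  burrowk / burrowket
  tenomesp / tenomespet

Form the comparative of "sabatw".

fagfiwhitk and burrowk both end in -k yet inflect differently (kafagfiwhitkak, burrowket), so the final letter is not what conditions the rule; the second-to-last letter is.
"sabatw" has second-to-last letter 't'. The stems whose second-to-last letter is 't' (babetp → kababetpak, fagfiwhitk → kafagfiwhitkak, lozotk → kalozotkak) add ka- … -ak around the stem.
The other pattern: stems whose second-to-last letter is 's' or 'w' add -et.
So sabatw → kasabatwak.

kasabatwak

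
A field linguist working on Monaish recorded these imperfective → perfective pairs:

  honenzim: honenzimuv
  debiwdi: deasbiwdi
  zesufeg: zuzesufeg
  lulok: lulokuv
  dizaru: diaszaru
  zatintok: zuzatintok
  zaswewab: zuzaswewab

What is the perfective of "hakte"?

hakteuv

"hakte" begins with h-. The one such stem in the data (honenzim → honenzimuv) adds -uv, so the same rule applies.
So hakte → hakteuv.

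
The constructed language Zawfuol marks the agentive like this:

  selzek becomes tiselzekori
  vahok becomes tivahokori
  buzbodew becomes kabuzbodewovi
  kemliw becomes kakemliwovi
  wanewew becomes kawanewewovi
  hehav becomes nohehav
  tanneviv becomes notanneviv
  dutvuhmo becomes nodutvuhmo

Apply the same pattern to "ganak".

selzek and buzbodew both have last vowel 'e' yet inflect differently (tiselzekori, kabuzbodewovi), so the last vowel is not what conditions the rule; the final letter is.
"ganak" ends in -k. The stems ending in -k (selzek → tiselzekori, vahok → tivahokori) add ti- … -ori around the stem.
The other patterns: stems ending in -w add ka- … -ovi around the stem; stems ending in -o or -v add the prefix no-.
So ganak → tiganakori.

tiganakori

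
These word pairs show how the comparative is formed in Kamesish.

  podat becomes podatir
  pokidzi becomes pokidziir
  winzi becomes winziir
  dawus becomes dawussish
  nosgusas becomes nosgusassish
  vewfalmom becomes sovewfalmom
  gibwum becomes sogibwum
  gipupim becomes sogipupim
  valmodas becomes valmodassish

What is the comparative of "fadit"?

faditir

gibwum and dawus both have last vowel 'u' yet inflect differently (sogibwum, dawussish), so the last vowel is not what conditions the rule; the final letter is.
"fadit" ends in -t. The one such stem in the data (podat → podatir) adds -ir, so the same rule applies.
So fadit → faditir.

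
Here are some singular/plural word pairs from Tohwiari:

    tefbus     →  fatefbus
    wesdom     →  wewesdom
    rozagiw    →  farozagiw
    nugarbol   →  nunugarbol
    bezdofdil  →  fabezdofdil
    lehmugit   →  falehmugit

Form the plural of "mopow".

"mopow" has last vowel 'o'. The stems whose last vowel is 'o' (wesdom → wewesdom, nugarbol → nunugarbol) repeat the first consonant+vowel as a prefix.
The other pattern: stems whose last vowel is 'i' or 'u' add the prefix fa-.
So mopow → momopow.

momopow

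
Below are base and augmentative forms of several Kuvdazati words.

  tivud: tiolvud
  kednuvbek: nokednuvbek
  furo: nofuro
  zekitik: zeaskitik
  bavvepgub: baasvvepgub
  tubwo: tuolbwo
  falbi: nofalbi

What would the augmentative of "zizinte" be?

tubwo and furo both end in -o yet inflect differently (tuolbwo, nofuro), so the final letter is not what conditions the rule; the first letter is.
"zizinte" begins with z-. The one such stem in the data (zekitik → zeaskitik) inserts -as- after the first vowel (as does bavvepgub), so the same rule applies.
The other patterns: stems beginning with t- insert -ol- after the first vowel; stems beginning with f- or k- add the prefix no-.
So zizinte → ziaszinte.

ziaszinte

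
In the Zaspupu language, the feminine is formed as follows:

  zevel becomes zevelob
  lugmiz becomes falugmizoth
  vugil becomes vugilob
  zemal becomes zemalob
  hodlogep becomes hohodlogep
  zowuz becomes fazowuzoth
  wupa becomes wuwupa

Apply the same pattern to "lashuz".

falashuzoth

lugmiz and vugil both have last vowel 'i' yet inflect differently (falugmizoth, vugilob), so the last vowel is not what conditions the rule; the final letter is.
"lashuz" ends in -z. The stems ending in -z (zowuz → fazowuzoth, lugmiz → falugmizoth) add fa- … -oth around the stem.
So lashuz → falashuzoth.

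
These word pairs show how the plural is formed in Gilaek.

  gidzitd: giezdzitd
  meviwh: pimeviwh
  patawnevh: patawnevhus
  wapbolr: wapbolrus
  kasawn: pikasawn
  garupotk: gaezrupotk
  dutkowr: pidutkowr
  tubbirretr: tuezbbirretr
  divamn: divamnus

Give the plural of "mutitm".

tubbirretr and dutkowr both end in -r yet inflect differently (tuezbbirretr, pidutkowr), so the final letter is not what conditions the rule; the second-to-last letter is.
"mutitm" has second-to-last letter 't'. The stems whose second-to-last letter is 't' (gidzitd → giezdzitd, garupotk → gaezrupotk, tubbirretr → tuezbbirretr) insert -ez- after the first vowel.
So mutitm → mueztitm.

mueztitm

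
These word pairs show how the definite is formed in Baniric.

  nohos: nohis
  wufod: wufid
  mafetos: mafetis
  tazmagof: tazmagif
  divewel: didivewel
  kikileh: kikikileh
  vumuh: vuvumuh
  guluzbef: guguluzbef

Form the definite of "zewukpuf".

tazmagof and guluzbef both end in -f yet inflect differently (tazmagif, guguluzbef), so the final letter is not what conditions the rule; the last vowel is.
"zewukpuf" has last vowel 'u'. The one such stem in the data (vumuh → vuvumuh) repeats the first consonant+vowel as a prefix (as do divewel, kikileh), so the same rule applies.
The other pattern: stems whose last vowel is 'o' change the last vowel to 'i'.
So zewukpuf → zezewukpuf.

zezewukpuf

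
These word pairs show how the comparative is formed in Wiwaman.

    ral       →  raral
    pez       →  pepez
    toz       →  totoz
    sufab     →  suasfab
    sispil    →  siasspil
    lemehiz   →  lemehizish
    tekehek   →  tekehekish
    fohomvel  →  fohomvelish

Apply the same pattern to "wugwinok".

ral and sispil both end in -l yet inflect differently (raral, siasspil), so the final letter is not what conditions the rule; the number of vowels is.
"wugwinok" has 3 vowels. The stems with 3 vowels (lemehiz → lemehizish, tekehek → tekehekish, fohomvel → fohomvelish) add -ish.
The other patterns: stems with 1 vowel repeat the first consonant+vowel as a prefix; stems with 2 vowels insert -as- after the first vowel.
So wugwinok → wugwinokish.

wugwinokish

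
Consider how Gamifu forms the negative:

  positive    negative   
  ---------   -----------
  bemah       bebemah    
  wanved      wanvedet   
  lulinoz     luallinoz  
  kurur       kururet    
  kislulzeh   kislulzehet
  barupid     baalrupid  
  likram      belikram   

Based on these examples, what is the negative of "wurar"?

bewurar

bemah and kislulzeh both end in -h yet inflect differently (bebemah, kislulzehet), so the final letter is not what conditions the rule; the last vowel is.
"wurar" has last vowel 'a'. The stems whose last vowel is 'a' (bemah → bebemah, likram → belikram) add the prefix be-.
So wurar → bewurar.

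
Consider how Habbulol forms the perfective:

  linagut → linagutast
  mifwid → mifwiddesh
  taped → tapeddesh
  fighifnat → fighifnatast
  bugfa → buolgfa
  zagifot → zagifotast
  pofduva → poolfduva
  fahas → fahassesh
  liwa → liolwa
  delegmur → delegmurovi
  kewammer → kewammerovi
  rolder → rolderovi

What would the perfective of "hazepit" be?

"hazepit" ends in -t. The stems ending in -t (zagifot → zagifotast, fighifnat → fighifnatast, linagut → linagutast) add -ast.
The other patterns: stems ending in -a insert -ol- after the first vowel; stems ending in -r add -ovi; stems ending in -d or -s double the final consonant and add -esh.
So hazepit → hazepitast.

hazepitast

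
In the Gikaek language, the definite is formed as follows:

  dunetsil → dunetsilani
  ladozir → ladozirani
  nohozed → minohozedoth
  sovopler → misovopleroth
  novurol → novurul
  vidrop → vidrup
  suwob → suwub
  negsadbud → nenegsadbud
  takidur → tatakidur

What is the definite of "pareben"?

ladozir and sovopler both end in -r yet inflect differently (ladozirani, misovopleroth), so the final letter is not what conditions the rule; the last vowel is.
"pareben" has last vowel 'e'. The stems whose last vowel is 'e' (nohozed → minohozedoth, sovopler → misovopleroth) add mi- … -oth around the stem.
The other patterns: stems whose last vowel is 'i' add -ani; stems whose last vowel is 'o' change the last vowel to 'u'; stems whose last vowel is 'u' repeat the first consonant+vowel as a prefix.
So pareben → miparebenoth.

miparebenoth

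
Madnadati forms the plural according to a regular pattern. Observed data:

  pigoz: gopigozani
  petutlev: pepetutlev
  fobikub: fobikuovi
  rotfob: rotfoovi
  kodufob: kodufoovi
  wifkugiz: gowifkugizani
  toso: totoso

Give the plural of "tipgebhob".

rotfob and pigoz both have last vowel 'o' yet inflect differently (rotfoovi, gopigozani), so the last vowel is not what conditions the rule; the final letter is.
"tipgebhob" ends in -b. The stems ending in -b (rotfob → rotfoovi, kodufob → kodufoovi, fobikub → fobikuovi) drop the final letter and add -ovi.
So tipgebhob → tipgebhoovi.

tipgebhoovi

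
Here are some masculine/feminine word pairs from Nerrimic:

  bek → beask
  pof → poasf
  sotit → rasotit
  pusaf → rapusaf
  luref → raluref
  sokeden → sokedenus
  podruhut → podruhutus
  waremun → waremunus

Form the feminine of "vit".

pof and pusaf both end in -f yet inflect differently (poasf, rapusaf), so the final letter is not what conditions the rule; the number of vowels is.
"vit" has 1 vowel. The stems with 1 vowel (bek → beask, pof → poasf) insert -as- after the first vowel.
So vit → viast.

viast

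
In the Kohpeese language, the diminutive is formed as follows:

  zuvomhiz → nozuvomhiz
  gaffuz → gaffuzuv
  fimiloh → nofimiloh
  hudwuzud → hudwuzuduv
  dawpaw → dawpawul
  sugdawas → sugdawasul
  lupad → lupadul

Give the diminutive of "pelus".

hudwuzud and lupad both end in -d yet inflect differently (hudwuzuduv, lupadul), so the final letter is not what conditions the rule; the last vowel is.
"pelus" has last vowel 'u'. The stems whose last vowel is 'u' (gaffuz → gaffuzuv, hudwuzud → hudwuzuduv) add -uv.
The other patterns: stems whose last vowel is 'a' add -ul; stems whose last vowel is 'i' or 'o' add the prefix no-.
So pelus → pelusuv.

pelusuv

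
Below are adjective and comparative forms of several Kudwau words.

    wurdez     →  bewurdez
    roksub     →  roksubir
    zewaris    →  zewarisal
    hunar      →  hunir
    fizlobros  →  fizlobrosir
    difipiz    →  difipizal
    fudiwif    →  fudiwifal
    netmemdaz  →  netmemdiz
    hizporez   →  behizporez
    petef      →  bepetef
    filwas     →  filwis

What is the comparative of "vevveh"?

petef and fudiwif both end in -f yet inflect differently (bepetef, fudiwifal), so the final letter is not what conditions the rule; the last vowel is.
"vevveh" has last vowel 'e'. The stems whose last vowel is 'e' (wurdez → bewurdez, petef → bepetef, hizporez → behizporez) add the prefix be-.
The other patterns: stems whose last vowel is 'i' add -al; stems whose last vowel is 'a' change the last vowel to 'i'; stems whose last vowel is 'o' or 'u' add -ir.
So vevveh → bevevveh.

bevevveh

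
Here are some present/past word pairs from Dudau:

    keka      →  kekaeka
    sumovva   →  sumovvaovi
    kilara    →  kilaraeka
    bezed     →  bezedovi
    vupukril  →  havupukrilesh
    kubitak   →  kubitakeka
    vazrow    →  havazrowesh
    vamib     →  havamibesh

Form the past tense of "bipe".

bipeovi

keka and sumovva both end in -a yet inflect differently (kekaeka, sumovvaovi), so the final letter is not what conditions the rule; the first letter is.
"bipe" begins with b-. The one such stem in the data (bezed → bezedovi) adds -ovi, so the same rule applies.
So bipe → bipeovi.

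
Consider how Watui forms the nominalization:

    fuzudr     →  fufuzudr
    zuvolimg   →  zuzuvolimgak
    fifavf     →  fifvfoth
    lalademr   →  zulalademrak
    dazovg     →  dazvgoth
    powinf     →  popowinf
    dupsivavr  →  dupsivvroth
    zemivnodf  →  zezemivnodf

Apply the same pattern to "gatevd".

lalademr and dupsivavr both end in -r yet inflect differently (zulalademrak, dupsivvroth), so the final letter is not what conditions the rule; the second-to-last letter is.
"gatevd" has second-to-last letter 'v'. The stems whose second-to-last letter is 'v' (fifavf → fifvfoth, dupsivavr → dupsivvroth, dazovg → dazvgoth) delete the last vowel and add -oth.
So gatevd → gatvdoth.

gatvdoth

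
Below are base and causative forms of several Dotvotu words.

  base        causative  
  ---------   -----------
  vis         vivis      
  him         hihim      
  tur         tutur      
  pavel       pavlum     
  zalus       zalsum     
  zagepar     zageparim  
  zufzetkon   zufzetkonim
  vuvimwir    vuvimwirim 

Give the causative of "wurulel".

wurulelim

vis and zalus both end in -s yet inflect differently (vivis, zalsum), so the final letter is not what conditions the rule; the number of vowels is.
"wurulel" has 3 vowels. The stems with 3 vowels (zagepar → zageparim, zufzetkon → zufzetkonim, vuvimwir → vuvimwirim) add -im.
The other patterns: stems with 1 vowel repeat the first consonant+vowel as a prefix; stems with 2 vowels delete the last vowel and add -um.
So wurulel → wurulelim.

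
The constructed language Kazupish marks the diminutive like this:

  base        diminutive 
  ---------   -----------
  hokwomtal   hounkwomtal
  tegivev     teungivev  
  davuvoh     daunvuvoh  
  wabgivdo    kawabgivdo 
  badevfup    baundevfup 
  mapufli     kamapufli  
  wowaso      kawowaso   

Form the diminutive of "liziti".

"liziti" ends in a vowel. The stems ending in a vowel (mapufli → kamapufli, wabgivdo → kawabgivdo, wowaso → kawowaso) add the prefix ka-.
The other pattern: stems ending in a consonant insert -un- after the first vowel.
So liziti → kaliziti.

kaliziti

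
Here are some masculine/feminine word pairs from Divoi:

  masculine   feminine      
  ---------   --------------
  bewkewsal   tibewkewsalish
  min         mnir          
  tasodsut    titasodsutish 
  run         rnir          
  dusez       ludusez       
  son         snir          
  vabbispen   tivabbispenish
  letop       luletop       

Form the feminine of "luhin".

son and vabbispen both end in -n yet inflect differently (snir, tivabbispenish), so the final letter is not what conditions the rule; the number of vowels is.
"luhin" has 2 vowels. The stems with 2 vowels (letop → luletop, dusez → ludusez) add the prefix lu-.
The other patterns: stems with 1 vowel delete the last vowel and add -ir; stems with 3 vowels add ti- … -ish around the stem.
So luhin → luluhin.

luluhin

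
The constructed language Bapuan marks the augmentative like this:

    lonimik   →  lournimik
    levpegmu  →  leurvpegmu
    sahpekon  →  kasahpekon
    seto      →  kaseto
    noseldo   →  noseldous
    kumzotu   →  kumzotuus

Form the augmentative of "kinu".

kinuus

seto and noseldo both end in -o yet inflect differently (kaseto, noseldous), so the final letter is not what conditions the rule; the first letter is.
"kinu" begins with k-. The one such stem in the data (kumzotu → kumzotuus) adds -us, so the same rule applies.
The other patterns: stems beginning with l- insert -ur- after the first vowel; stems beginning with s- add the prefix ka-.
So kinu → kinuus.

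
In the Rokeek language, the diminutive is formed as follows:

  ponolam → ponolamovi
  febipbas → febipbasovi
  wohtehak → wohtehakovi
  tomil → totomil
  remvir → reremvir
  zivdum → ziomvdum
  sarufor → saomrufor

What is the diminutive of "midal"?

midalovi

ponolam and zivdum both end in -m yet inflect differently (ponolamovi, ziomvdum), so the final letter is not what conditions the rule; the last vowel is.
"midal" has last vowel 'a'. The stems whose last vowel is 'a' (ponolam → ponolamovi, febipbas → febipbasovi, wohtehak → wohtehakovi) add -ovi.
The other patterns: stems whose last vowel is 'i' repeat the first consonant+vowel as a prefix; stems whose last vowel is 'o' or 'u' insert -om- after the first vowel.
So midal → midalovi.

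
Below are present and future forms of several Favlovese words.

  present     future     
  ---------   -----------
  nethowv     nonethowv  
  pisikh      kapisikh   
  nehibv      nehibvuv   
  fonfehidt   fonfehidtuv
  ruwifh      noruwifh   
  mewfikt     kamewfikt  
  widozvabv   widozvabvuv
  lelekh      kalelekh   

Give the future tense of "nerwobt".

nerwobtuv

"nerwobt" has second-to-last letter 'b'. The stems whose second-to-last letter is 'b' (widozvabv → widozvabvuv, nehibv → nehibvuv) add -uv.
The other patterns: stems whose second-to-last letter is 'k' add the prefix ka-; stems whose second-to-last letter is 'f' or 'w' add the prefix no-.
So nerwobt → nerwobtuv.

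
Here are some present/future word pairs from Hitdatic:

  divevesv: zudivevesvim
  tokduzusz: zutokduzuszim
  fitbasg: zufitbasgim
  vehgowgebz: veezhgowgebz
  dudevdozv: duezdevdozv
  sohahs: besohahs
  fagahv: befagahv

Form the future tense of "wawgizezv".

tokduzusz and vehgowgebz both end in -z yet inflect differently (zutokduzuszim, veezhgowgebz), so the final letter is not what conditions the rule; the second-to-last letter is.
"wawgizezv" has second-to-last letter 'z'. The one such stem in the data (dudevdozv → duezdevdozv) inserts -ez- after the first vowel (as does vehgowgebz), so the same rule applies.
The other patterns: stems whose second-to-last letter is 's' add zu- … -im around the stem; stems whose second-to-last letter is 'h' add the prefix be-.
So wawgizezv → waezwgizezv.

waezwgizezv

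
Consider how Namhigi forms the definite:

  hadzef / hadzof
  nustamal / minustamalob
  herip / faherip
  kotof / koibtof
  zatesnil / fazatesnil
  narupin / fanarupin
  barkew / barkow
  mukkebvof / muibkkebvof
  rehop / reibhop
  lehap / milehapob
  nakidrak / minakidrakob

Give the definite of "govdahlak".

migovdahlakob

rehop and lehap both end in -p yet inflect differently (reibhop, milehapob), so the final letter is not what conditions the rule; the last vowel is.
"govdahlak" has last vowel 'a'. The stems whose last vowel is 'a' (nakidrak → minakidrakob, lehap → milehapob, nustamal → minustamalob) add mi- … -ob around the stem.
So govdahlak → migovdahlakob.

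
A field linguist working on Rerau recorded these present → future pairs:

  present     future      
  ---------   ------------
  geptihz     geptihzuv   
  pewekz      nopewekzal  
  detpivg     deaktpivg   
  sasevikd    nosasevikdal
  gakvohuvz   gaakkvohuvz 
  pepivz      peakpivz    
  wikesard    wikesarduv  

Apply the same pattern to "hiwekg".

nohiwekgal

pewekz and pepivz both end in -z yet inflect differently (nopewekzal, peakpivz), so the final letter is not what conditions the rule; the second-to-last letter is.
"hiwekg" has second-to-last letter 'k'. The stems whose second-to-last letter is 'k' (pewekz → nopewekzal, sasevikd → nosasevikdal) add no- … -al around the stem.
The other patterns: stems whose second-to-last letter is 'v' insert -ak- after the first vowel; stems whose second-to-last letter is 'h' or 'r' add -uv.
So hiwekg → nohiwekgal.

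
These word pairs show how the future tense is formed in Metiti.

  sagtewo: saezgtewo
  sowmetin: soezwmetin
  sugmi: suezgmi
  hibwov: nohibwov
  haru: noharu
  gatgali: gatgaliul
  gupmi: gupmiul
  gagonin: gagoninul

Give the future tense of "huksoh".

nohuksoh

"huksoh" begins with h-. The stems beginning with h- (hibwov → nohibwov, haru → noharu) add the prefix no-.
The other patterns: stems beginning with s- insert -ez- after the first vowel; stems beginning with g- add -ul.
So huksoh → nohuksoh.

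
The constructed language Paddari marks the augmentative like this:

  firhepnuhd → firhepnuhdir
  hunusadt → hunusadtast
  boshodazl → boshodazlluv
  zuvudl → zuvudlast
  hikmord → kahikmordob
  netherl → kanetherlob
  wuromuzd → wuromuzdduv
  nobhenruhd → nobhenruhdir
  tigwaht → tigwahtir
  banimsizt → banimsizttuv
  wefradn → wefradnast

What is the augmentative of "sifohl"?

sifohlir

"sifohl" has second-to-last letter 'h'. The stems whose second-to-last letter is 'h' (tigwaht → tigwahtir, firhepnuhd → firhepnuhdir, nobhenruhd → nobhenruhdir) add -ir.
So sifohl → sifohlir.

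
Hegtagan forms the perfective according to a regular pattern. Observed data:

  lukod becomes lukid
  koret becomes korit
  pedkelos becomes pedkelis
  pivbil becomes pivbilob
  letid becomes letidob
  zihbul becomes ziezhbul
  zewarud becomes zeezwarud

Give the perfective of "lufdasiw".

lukod and letid both end in -d yet inflect differently (lukid, letidob), so the final letter is not what conditions the rule; the last vowel is.
"lufdasiw" has last vowel 'i'. The stems whose last vowel is 'i' (pivbil → pivbilob, letid → letidob) add -ob.
The other patterns: stems whose last vowel is 'e' or 'o' change the last vowel to 'i'; stems whose last vowel is 'u' insert -ez- after the first vowel.
So lufdasiw → lufdasiwob.

lufdasiwob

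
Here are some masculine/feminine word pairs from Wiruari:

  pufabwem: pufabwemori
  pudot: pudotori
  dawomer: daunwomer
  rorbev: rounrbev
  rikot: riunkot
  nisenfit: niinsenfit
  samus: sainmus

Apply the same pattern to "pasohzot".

pasohzotori

pudot and rikot both end in -t yet inflect differently (pudotori, riunkot), so the final letter is not what conditions the rule; the first letter is.
"pasohzot" begins with p-. The stems beginning with p- (pufabwem → pufabwemori, pudot → pudotori) add -ori.
So pasohzot → pasohzotori.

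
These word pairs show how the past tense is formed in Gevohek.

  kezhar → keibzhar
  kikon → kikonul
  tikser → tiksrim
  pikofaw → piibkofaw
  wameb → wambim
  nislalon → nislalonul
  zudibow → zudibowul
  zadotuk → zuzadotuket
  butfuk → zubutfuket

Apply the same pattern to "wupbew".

pikofaw and zudibow both end in -w yet inflect differently (piibkofaw, zudibowul), so the final letter is not what conditions the rule; the last vowel is.
"wupbew" has last vowel 'e'. The stems whose last vowel is 'e' (wameb → wambim, tikser → tiksrim) delete the last vowel and add -im.
The other patterns: stems whose last vowel is 'a' insert -ib- after the first vowel; stems whose last vowel is 'u' add zu- … -et around the stem; stems whose last vowel is 'o' add -ul.
So wupbew → wupbwim.

wupbwim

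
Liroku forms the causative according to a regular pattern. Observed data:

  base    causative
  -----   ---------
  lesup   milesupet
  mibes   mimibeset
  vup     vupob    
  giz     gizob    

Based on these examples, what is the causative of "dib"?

dibob

"dib" has 1 vowel. The stems with 1 vowel (giz → gizob, vup → vupob) add -ob.
The other pattern: stems with 2 vowels add mi- … -et around the stem.
So dib → dibob.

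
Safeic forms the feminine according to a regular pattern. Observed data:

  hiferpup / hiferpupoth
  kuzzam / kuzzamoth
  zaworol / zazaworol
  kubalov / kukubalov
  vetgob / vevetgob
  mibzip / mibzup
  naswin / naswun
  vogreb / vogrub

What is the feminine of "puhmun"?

"puhmun" has last vowel 'u'. The one such stem in the data (hiferpup → hiferpupoth) adds -oth, so the same rule applies.
So puhmun → puhmunoth.

puhmunoth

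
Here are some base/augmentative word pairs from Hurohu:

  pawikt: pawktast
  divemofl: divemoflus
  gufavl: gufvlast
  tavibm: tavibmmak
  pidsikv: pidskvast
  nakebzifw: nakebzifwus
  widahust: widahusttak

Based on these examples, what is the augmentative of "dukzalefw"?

gufavl and divemofl both end in -l yet inflect differently (gufvlast, divemoflus), so the final letter is not what conditions the rule; the second-to-last letter is.
"dukzalefw" has second-to-last letter 'f'. The stems whose second-to-last letter is 'f' (divemofl → divemoflus, nakebzifw → nakebzifwus) add -us.
So dukzalefw → dukzalefwus.

dukzalefwus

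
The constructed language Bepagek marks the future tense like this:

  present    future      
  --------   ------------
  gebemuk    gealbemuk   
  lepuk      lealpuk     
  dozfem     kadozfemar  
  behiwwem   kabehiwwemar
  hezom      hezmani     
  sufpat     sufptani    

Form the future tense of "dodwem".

kadodwemar

"dodwem" has last vowel 'e'. The stems whose last vowel is 'e' (dozfem → kadozfemar, behiwwem → kabehiwwemar) add ka- … -ar around the stem.
So dodwem → kadodwemar.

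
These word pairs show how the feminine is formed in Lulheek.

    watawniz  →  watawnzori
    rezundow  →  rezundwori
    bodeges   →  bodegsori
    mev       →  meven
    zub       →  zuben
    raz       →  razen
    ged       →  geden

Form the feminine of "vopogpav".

watawniz and raz both end in -z yet inflect differently (watawnzori, razen), so the final letter is not what conditions the rule; the number of vowels is.
"vopogpav" has 3 vowels. The stems with 3 vowels (watawniz → watawnzori, rezundow → rezundwori, bodeges → bodegsori) delete the last vowel and add -ori.
So vopogpav → vopogpvori.

vopogpvori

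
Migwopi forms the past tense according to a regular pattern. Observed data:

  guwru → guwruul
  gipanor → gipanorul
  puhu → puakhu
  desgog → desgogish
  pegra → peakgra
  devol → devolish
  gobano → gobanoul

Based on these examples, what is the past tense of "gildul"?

puhu and guwru both end in -u yet inflect differently (puakhu, guwruul), so the final letter is not what conditions the rule; the first letter is.
"gildul" begins with g-. The stems beginning with g- (gobano → gobanoul, guwru → guwruul, gipanor → gipanorul) add -ul.
The other patterns: stems beginning with p- insert -ak- after the first vowel; stems beginning with d- add -ish.
So gildul → gildulul.

gildulul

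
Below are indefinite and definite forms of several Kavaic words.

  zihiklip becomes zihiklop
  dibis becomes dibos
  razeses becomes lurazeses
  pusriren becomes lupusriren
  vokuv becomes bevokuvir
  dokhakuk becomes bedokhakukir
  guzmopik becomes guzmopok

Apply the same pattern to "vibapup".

dokhakuk and guzmopik both end in -k yet inflect differently (bedokhakukir, guzmopok), so the final letter is not what conditions the rule; the last vowel is.
"vibapup" has last vowel 'u'. The stems whose last vowel is 'u' (dokhakuk → bedokhakukir, vokuv → bevokuvir) add be- … -ir around the stem.
So vibapup → bevibapupir.

bevibapupir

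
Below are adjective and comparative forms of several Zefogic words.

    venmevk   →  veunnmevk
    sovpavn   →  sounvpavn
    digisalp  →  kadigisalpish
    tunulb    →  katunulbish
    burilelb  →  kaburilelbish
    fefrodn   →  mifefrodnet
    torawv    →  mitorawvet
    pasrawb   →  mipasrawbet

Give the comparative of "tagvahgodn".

"tagvahgodn" has second-to-last letter 'd'. The one such stem in the data (fefrodn → mifefrodnet) adds mi- … -et around the stem, so the same rule applies.
The other patterns: stems whose second-to-last letter is 'v' insert -un- after the first vowel; stems whose second-to-last letter is 'l' add ka- … -ish around the stem.
So tagvahgodn → mitagvahgodnet.

mitagvahgodnet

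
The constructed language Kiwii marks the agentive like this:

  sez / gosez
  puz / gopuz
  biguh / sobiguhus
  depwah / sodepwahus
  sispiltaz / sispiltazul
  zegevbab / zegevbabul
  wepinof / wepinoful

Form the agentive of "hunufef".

hunufeful

sez and sispiltaz both end in -z yet inflect differently (gosez, sispiltazul), so the final letter is not what conditions the rule; the number of vowels is.
"hunufef" has 3 vowels. The stems with 3 vowels (sispiltaz → sispiltazul, zegevbab → zegevbabul, wepinof → wepinoful) add -ul.
The other patterns: stems with 1 vowel add the prefix go-; stems with 2 vowels add so- … -us around the stem.
So hunufef → hunufeful.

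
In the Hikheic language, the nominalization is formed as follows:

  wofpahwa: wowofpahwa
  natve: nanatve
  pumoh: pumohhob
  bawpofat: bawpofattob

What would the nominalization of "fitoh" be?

"fitoh" ends in a consonant. The stems ending in a consonant (pumoh → pumohhob, bawpofat → bawpofattob) double the final consonant and add -ob.
So fitoh → fitohhob.

fitohhob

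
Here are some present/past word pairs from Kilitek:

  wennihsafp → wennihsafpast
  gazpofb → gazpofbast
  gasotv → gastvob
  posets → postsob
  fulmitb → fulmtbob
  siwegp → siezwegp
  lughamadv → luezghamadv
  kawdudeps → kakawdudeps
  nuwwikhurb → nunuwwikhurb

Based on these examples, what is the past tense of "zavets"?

gazpofb and fulmitb both end in -b yet inflect differently (gazpofbast, fulmtbob), so the final letter is not what conditions the rule; the second-to-last letter is.
"zavets" has second-to-last letter 't'. The stems whose second-to-last letter is 't' (gasotv → gastvob, posets → postsob, fulmitb → fulmtbob) delete the last vowel and add -ob.
The other patterns: stems whose second-to-last letter is 'f' add -ast; stems whose second-to-last letter is 'd' or 'g' insert -ez- after the first vowel; stems whose second-to-last letter is 'p' or 'r' repeat the first consonant+vowel as a prefix.
So zavets → zavtsob.

zavtsob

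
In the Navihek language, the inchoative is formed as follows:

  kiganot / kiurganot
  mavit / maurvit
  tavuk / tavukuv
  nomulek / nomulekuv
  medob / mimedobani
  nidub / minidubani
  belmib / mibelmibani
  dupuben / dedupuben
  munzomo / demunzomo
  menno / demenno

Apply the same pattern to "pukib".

kiganot and medob both have last vowel 'o' yet inflect differently (kiurganot, mimedobani), so the last vowel is not what conditions the rule; the final letter is.
"pukib" ends in -b. The stems ending in -b (medob → mimedobani, nidub → minidubani, belmib → mibelmibani) add mi- … -ani around the stem.
The other patterns: stems ending in -t insert -ur- after the first vowel; stems ending in -k add -uv; stems ending in -n or -o add the prefix de-.
So pukib → mipukibani.

mipukibani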